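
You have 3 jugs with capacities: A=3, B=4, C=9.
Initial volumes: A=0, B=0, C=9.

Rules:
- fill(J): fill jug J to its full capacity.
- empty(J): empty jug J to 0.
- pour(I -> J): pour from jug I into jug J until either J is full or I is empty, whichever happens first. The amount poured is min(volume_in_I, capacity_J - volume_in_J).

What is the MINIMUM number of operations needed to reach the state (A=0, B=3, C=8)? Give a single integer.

Answer: 6

Derivation:
BFS from (A=0, B=0, C=9). One shortest path:
  1. fill(A) -> (A=3 B=0 C=9)
  2. pour(A -> B) -> (A=0 B=3 C=9)
  3. fill(A) -> (A=3 B=3 C=9)
  4. pour(C -> B) -> (A=3 B=4 C=8)
  5. empty(B) -> (A=3 B=0 C=8)
  6. pour(A -> B) -> (A=0 B=3 C=8)
Reached target in 6 moves.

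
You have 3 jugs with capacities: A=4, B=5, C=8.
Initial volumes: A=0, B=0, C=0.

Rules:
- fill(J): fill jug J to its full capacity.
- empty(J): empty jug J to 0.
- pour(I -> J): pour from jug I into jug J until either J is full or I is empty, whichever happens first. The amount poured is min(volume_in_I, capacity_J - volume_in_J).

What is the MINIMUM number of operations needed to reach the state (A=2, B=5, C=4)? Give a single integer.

Answer: 7

Derivation:
BFS from (A=0, B=0, C=0). One shortest path:
  1. fill(C) -> (A=0 B=0 C=8)
  2. pour(C -> B) -> (A=0 B=5 C=3)
  3. empty(B) -> (A=0 B=0 C=3)
  4. pour(C -> B) -> (A=0 B=3 C=0)
  5. fill(C) -> (A=0 B=3 C=8)
  6. pour(C -> A) -> (A=4 B=3 C=4)
  7. pour(A -> B) -> (A=2 B=5 C=4)
Reached target in 7 moves.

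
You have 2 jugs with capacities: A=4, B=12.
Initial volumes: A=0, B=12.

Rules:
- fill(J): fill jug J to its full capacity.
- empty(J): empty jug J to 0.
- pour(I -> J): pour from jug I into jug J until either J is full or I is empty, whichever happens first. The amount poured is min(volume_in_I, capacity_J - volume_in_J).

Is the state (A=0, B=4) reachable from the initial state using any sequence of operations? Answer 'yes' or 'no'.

BFS from (A=0, B=12):
  1. fill(A) -> (A=4 B=12)
  2. empty(B) -> (A=4 B=0)
  3. pour(A -> B) -> (A=0 B=4)
Target reached → yes.

Answer: yes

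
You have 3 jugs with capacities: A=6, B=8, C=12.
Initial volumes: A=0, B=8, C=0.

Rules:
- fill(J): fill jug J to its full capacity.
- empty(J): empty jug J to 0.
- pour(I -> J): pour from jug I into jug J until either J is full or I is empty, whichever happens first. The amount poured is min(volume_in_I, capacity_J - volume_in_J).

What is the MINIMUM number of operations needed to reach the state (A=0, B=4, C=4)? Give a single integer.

Answer: 6

Derivation:
BFS from (A=0, B=8, C=0). One shortest path:
  1. fill(A) -> (A=6 B=8 C=0)
  2. pour(B -> C) -> (A=6 B=0 C=8)
  3. pour(A -> C) -> (A=2 B=0 C=12)
  4. pour(C -> B) -> (A=2 B=8 C=4)
  5. pour(B -> A) -> (A=6 B=4 C=4)
  6. empty(A) -> (A=0 B=4 C=4)
Reached target in 6 moves.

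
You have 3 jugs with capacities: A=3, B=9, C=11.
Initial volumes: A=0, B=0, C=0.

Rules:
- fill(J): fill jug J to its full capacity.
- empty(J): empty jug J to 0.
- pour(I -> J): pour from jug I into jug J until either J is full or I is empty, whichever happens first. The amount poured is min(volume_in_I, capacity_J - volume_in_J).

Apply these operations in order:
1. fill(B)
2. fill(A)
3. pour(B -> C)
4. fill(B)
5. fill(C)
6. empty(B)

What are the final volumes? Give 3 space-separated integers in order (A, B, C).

Step 1: fill(B) -> (A=0 B=9 C=0)
Step 2: fill(A) -> (A=3 B=9 C=0)
Step 3: pour(B -> C) -> (A=3 B=0 C=9)
Step 4: fill(B) -> (A=3 B=9 C=9)
Step 5: fill(C) -> (A=3 B=9 C=11)
Step 6: empty(B) -> (A=3 B=0 C=11)

Answer: 3 0 11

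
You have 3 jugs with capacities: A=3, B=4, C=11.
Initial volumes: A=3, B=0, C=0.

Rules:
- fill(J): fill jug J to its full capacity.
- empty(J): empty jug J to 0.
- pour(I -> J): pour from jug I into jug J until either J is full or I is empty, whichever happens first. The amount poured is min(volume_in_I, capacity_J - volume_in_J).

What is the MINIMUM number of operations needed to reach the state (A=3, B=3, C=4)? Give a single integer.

BFS from (A=3, B=0, C=0). One shortest path:
  1. fill(B) -> (A=3 B=4 C=0)
  2. pour(B -> C) -> (A=3 B=0 C=4)
  3. pour(A -> B) -> (A=0 B=3 C=4)
  4. fill(A) -> (A=3 B=3 C=4)
Reached target in 4 moves.

Answer: 4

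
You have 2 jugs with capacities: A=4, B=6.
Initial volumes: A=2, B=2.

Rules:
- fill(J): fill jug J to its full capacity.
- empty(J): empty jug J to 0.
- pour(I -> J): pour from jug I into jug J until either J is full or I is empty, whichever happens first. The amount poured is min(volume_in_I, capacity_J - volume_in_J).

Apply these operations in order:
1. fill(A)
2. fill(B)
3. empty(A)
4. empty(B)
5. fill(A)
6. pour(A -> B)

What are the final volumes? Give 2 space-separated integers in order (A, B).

Answer: 0 4

Derivation:
Step 1: fill(A) -> (A=4 B=2)
Step 2: fill(B) -> (A=4 B=6)
Step 3: empty(A) -> (A=0 B=6)
Step 4: empty(B) -> (A=0 B=0)
Step 5: fill(A) -> (A=4 B=0)
Step 6: pour(A -> B) -> (A=0 B=4)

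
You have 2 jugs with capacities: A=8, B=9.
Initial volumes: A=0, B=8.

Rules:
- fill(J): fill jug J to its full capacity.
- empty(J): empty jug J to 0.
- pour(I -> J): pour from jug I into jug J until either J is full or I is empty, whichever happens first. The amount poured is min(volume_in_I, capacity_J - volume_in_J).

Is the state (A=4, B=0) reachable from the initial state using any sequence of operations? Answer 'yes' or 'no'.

Answer: yes

Derivation:
BFS from (A=0, B=8):
  1. fill(A) -> (A=8 B=8)
  2. pour(A -> B) -> (A=7 B=9)
  3. empty(B) -> (A=7 B=0)
  4. pour(A -> B) -> (A=0 B=7)
  5. fill(A) -> (A=8 B=7)
  6. pour(A -> B) -> (A=6 B=9)
  7. empty(B) -> (A=6 B=0)
  8. pour(A -> B) -> (A=0 B=6)
  9. fill(A) -> (A=8 B=6)
  10. pour(A -> B) -> (A=5 B=9)
  11. empty(B) -> (A=5 B=0)
  12. pour(A -> B) -> (A=0 B=5)
  13. fill(A) -> (A=8 B=5)
  14. pour(A -> B) -> (A=4 B=9)
  15. empty(B) -> (A=4 B=0)
Target reached → yes.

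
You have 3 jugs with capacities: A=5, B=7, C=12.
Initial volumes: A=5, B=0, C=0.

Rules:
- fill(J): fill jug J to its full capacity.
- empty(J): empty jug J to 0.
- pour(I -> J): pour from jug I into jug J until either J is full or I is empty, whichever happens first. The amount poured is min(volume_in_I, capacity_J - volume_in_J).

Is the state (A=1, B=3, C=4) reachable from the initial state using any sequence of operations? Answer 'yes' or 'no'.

BFS explored all 360 reachable states.
Reachable set includes: (0,0,0), (0,0,1), (0,0,2), (0,0,3), (0,0,4), (0,0,5), (0,0,6), (0,0,7), (0,0,8), (0,0,9), (0,0,10), (0,0,11) ...
Target (A=1, B=3, C=4) not in reachable set → no.

Answer: no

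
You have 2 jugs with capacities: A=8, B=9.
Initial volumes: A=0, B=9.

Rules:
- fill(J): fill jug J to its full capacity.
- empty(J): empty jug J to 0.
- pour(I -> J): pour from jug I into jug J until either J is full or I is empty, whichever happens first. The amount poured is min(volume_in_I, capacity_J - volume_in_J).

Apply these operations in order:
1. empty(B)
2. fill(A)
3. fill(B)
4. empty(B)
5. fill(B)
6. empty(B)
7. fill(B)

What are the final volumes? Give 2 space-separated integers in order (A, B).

Answer: 8 9

Derivation:
Step 1: empty(B) -> (A=0 B=0)
Step 2: fill(A) -> (A=8 B=0)
Step 3: fill(B) -> (A=8 B=9)
Step 4: empty(B) -> (A=8 B=0)
Step 5: fill(B) -> (A=8 B=9)
Step 6: empty(B) -> (A=8 B=0)
Step 7: fill(B) -> (A=8 B=9)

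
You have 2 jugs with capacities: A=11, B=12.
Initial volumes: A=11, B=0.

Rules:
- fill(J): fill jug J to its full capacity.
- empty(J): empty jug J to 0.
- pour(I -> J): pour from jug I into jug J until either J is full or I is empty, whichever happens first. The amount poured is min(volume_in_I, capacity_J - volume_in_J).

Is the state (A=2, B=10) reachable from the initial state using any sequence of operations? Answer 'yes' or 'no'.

Answer: no

Derivation:
BFS explored all 46 reachable states.
Reachable set includes: (0,0), (0,1), (0,2), (0,3), (0,4), (0,5), (0,6), (0,7), (0,8), (0,9), (0,10), (0,11) ...
Target (A=2, B=10) not in reachable set → no.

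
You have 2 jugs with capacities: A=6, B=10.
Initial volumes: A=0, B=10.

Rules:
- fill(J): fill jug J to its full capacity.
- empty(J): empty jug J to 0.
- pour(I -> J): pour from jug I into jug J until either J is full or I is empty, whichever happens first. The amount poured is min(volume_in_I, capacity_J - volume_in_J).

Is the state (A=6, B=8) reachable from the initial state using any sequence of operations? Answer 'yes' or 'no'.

Answer: yes

Derivation:
BFS from (A=0, B=10):
  1. pour(B -> A) -> (A=6 B=4)
  2. empty(A) -> (A=0 B=4)
  3. pour(B -> A) -> (A=4 B=0)
  4. fill(B) -> (A=4 B=10)
  5. pour(B -> A) -> (A=6 B=8)
Target reached → yes.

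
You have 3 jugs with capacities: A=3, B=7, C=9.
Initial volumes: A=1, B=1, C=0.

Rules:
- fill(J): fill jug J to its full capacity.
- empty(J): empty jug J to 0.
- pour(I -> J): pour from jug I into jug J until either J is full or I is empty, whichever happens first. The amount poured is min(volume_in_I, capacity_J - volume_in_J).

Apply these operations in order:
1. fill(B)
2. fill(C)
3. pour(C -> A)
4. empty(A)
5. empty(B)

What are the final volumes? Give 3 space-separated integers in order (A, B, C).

Answer: 0 0 7

Derivation:
Step 1: fill(B) -> (A=1 B=7 C=0)
Step 2: fill(C) -> (A=1 B=7 C=9)
Step 3: pour(C -> A) -> (A=3 B=7 C=7)
Step 4: empty(A) -> (A=0 B=7 C=7)
Step 5: empty(B) -> (A=0 B=0 C=7)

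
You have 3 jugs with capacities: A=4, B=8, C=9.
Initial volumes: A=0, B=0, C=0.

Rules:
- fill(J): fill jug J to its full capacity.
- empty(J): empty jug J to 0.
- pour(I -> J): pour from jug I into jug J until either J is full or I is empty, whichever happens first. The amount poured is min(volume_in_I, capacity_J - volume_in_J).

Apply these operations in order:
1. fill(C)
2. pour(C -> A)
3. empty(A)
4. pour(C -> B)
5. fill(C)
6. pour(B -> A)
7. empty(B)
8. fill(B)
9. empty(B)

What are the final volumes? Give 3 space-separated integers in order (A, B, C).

Step 1: fill(C) -> (A=0 B=0 C=9)
Step 2: pour(C -> A) -> (A=4 B=0 C=5)
Step 3: empty(A) -> (A=0 B=0 C=5)
Step 4: pour(C -> B) -> (A=0 B=5 C=0)
Step 5: fill(C) -> (A=0 B=5 C=9)
Step 6: pour(B -> A) -> (A=4 B=1 C=9)
Step 7: empty(B) -> (A=4 B=0 C=9)
Step 8: fill(B) -> (A=4 B=8 C=9)
Step 9: empty(B) -> (A=4 B=0 C=9)

Answer: 4 0 9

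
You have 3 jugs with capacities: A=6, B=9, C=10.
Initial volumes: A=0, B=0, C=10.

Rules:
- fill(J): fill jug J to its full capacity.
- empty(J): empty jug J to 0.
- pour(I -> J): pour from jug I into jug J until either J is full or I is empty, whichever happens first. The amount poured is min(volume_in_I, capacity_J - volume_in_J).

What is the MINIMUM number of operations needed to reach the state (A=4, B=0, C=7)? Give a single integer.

Answer: 6

Derivation:
BFS from (A=0, B=0, C=10). One shortest path:
  1. pour(C -> A) -> (A=6 B=0 C=4)
  2. pour(A -> B) -> (A=0 B=6 C=4)
  3. pour(C -> A) -> (A=4 B=6 C=0)
  4. fill(C) -> (A=4 B=6 C=10)
  5. pour(C -> B) -> (A=4 B=9 C=7)
  6. empty(B) -> (A=4 B=0 C=7)
Reached target in 6 moves.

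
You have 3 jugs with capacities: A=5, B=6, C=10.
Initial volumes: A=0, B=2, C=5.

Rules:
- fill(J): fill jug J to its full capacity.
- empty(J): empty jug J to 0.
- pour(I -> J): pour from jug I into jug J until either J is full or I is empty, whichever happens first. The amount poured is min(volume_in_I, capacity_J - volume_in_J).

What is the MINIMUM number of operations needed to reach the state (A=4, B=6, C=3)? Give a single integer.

BFS from (A=0, B=2, C=5). One shortest path:
  1. pour(B -> A) -> (A=2 B=0 C=5)
  2. fill(B) -> (A=2 B=6 C=5)
  3. pour(B -> A) -> (A=5 B=3 C=5)
  4. pour(B -> C) -> (A=5 B=0 C=8)
  5. pour(A -> B) -> (A=0 B=5 C=8)
  6. pour(C -> A) -> (A=5 B=5 C=3)
  7. pour(A -> B) -> (A=4 B=6 C=3)
Reached target in 7 moves.

Answer: 7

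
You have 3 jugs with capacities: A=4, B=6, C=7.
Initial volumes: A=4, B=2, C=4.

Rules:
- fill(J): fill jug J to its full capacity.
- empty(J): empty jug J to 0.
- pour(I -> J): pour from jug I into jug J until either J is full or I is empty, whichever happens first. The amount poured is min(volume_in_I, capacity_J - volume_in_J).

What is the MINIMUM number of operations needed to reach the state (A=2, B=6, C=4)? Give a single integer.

BFS from (A=4, B=2, C=4). One shortest path:
  1. empty(A) -> (A=0 B=2 C=4)
  2. pour(B -> A) -> (A=2 B=0 C=4)
  3. fill(B) -> (A=2 B=6 C=4)
Reached target in 3 moves.

Answer: 3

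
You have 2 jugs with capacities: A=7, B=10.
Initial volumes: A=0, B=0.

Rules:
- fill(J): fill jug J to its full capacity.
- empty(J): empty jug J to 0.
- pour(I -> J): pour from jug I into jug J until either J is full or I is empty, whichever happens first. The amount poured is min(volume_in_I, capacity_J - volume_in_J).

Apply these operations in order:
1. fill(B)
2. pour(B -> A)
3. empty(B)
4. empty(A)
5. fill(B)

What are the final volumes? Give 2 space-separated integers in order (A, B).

Step 1: fill(B) -> (A=0 B=10)
Step 2: pour(B -> A) -> (A=7 B=3)
Step 3: empty(B) -> (A=7 B=0)
Step 4: empty(A) -> (A=0 B=0)
Step 5: fill(B) -> (A=0 B=10)

Answer: 0 10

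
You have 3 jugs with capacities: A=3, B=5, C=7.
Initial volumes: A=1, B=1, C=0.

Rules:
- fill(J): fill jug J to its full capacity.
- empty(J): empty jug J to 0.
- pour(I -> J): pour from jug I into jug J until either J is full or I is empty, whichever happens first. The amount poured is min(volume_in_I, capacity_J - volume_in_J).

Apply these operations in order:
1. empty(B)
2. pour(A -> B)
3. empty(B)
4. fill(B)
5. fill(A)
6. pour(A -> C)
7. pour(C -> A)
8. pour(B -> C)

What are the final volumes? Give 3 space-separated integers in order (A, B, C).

Step 1: empty(B) -> (A=1 B=0 C=0)
Step 2: pour(A -> B) -> (A=0 B=1 C=0)
Step 3: empty(B) -> (A=0 B=0 C=0)
Step 4: fill(B) -> (A=0 B=5 C=0)
Step 5: fill(A) -> (A=3 B=5 C=0)
Step 6: pour(A -> C) -> (A=0 B=5 C=3)
Step 7: pour(C -> A) -> (A=3 B=5 C=0)
Step 8: pour(B -> C) -> (A=3 B=0 C=5)

Answer: 3 0 5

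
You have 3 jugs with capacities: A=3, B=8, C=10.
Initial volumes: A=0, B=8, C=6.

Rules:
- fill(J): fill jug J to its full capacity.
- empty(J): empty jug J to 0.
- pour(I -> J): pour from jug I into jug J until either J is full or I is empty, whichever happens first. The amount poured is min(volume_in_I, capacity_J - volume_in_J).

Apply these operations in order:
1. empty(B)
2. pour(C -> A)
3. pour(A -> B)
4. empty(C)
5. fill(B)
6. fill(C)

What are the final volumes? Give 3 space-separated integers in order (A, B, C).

Answer: 0 8 10

Derivation:
Step 1: empty(B) -> (A=0 B=0 C=6)
Step 2: pour(C -> A) -> (A=3 B=0 C=3)
Step 3: pour(A -> B) -> (A=0 B=3 C=3)
Step 4: empty(C) -> (A=0 B=3 C=0)
Step 5: fill(B) -> (A=0 B=8 C=0)
Step 6: fill(C) -> (A=0 B=8 C=10)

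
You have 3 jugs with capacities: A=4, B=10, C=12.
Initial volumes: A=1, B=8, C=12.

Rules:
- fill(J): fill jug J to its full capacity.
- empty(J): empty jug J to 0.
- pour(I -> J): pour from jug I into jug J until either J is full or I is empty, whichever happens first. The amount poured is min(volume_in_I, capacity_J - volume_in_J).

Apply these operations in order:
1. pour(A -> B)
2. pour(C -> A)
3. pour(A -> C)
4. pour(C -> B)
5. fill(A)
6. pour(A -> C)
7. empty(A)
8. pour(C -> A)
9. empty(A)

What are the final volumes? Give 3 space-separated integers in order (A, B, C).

Step 1: pour(A -> B) -> (A=0 B=9 C=12)
Step 2: pour(C -> A) -> (A=4 B=9 C=8)
Step 3: pour(A -> C) -> (A=0 B=9 C=12)
Step 4: pour(C -> B) -> (A=0 B=10 C=11)
Step 5: fill(A) -> (A=4 B=10 C=11)
Step 6: pour(A -> C) -> (A=3 B=10 C=12)
Step 7: empty(A) -> (A=0 B=10 C=12)
Step 8: pour(C -> A) -> (A=4 B=10 C=8)
Step 9: empty(A) -> (A=0 B=10 C=8)

Answer: 0 10 8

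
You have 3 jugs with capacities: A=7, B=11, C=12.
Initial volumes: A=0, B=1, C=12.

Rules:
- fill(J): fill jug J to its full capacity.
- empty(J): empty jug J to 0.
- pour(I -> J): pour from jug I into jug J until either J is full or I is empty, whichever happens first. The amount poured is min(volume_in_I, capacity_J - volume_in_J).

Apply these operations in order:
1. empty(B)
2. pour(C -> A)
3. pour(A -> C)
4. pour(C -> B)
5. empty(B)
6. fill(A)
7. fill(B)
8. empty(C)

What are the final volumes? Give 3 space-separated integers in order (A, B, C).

Step 1: empty(B) -> (A=0 B=0 C=12)
Step 2: pour(C -> A) -> (A=7 B=0 C=5)
Step 3: pour(A -> C) -> (A=0 B=0 C=12)
Step 4: pour(C -> B) -> (A=0 B=11 C=1)
Step 5: empty(B) -> (A=0 B=0 C=1)
Step 6: fill(A) -> (A=7 B=0 C=1)
Step 7: fill(B) -> (A=7 B=11 C=1)
Step 8: empty(C) -> (A=7 B=11 C=0)

Answer: 7 11 0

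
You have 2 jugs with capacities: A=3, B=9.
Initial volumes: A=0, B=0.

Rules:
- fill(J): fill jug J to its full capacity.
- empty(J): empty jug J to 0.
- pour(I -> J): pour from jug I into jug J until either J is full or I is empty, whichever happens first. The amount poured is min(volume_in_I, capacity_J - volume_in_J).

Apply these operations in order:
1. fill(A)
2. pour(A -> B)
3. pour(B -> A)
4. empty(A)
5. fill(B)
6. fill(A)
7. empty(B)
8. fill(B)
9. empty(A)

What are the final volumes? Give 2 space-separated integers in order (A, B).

Answer: 0 9

Derivation:
Step 1: fill(A) -> (A=3 B=0)
Step 2: pour(A -> B) -> (A=0 B=3)
Step 3: pour(B -> A) -> (A=3 B=0)
Step 4: empty(A) -> (A=0 B=0)
Step 5: fill(B) -> (A=0 B=9)
Step 6: fill(A) -> (A=3 B=9)
Step 7: empty(B) -> (A=3 B=0)
Step 8: fill(B) -> (A=3 B=9)
Step 9: empty(A) -> (A=0 B=9)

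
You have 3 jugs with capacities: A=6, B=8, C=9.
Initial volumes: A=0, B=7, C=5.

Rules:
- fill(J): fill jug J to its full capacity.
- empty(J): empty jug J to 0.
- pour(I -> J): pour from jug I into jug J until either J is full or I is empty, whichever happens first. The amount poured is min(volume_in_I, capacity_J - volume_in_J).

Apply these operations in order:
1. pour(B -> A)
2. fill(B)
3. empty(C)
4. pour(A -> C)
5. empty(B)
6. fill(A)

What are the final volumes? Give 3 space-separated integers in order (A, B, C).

Answer: 6 0 6

Derivation:
Step 1: pour(B -> A) -> (A=6 B=1 C=5)
Step 2: fill(B) -> (A=6 B=8 C=5)
Step 3: empty(C) -> (A=6 B=8 C=0)
Step 4: pour(A -> C) -> (A=0 B=8 C=6)
Step 5: empty(B) -> (A=0 B=0 C=6)
Step 6: fill(A) -> (A=6 B=0 C=6)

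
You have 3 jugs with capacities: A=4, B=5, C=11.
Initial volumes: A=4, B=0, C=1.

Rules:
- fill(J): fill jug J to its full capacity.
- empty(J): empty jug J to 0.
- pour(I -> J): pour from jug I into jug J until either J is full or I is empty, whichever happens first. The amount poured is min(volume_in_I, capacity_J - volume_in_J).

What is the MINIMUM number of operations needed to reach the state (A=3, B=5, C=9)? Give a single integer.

BFS from (A=4, B=0, C=1). One shortest path:
  1. pour(A -> B) -> (A=0 B=4 C=1)
  2. fill(A) -> (A=4 B=4 C=1)
  3. pour(A -> C) -> (A=0 B=4 C=5)
  4. fill(A) -> (A=4 B=4 C=5)
  5. pour(A -> C) -> (A=0 B=4 C=9)
  6. fill(A) -> (A=4 B=4 C=9)
  7. pour(A -> B) -> (A=3 B=5 C=9)
Reached target in 7 moves.

Answer: 7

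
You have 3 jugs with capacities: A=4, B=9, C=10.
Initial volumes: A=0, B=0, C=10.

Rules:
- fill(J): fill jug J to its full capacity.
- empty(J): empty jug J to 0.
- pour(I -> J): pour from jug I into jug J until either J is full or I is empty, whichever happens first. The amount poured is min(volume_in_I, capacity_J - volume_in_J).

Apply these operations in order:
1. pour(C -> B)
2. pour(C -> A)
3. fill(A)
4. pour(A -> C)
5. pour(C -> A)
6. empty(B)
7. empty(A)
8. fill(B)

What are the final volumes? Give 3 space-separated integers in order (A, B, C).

Step 1: pour(C -> B) -> (A=0 B=9 C=1)
Step 2: pour(C -> A) -> (A=1 B=9 C=0)
Step 3: fill(A) -> (A=4 B=9 C=0)
Step 4: pour(A -> C) -> (A=0 B=9 C=4)
Step 5: pour(C -> A) -> (A=4 B=9 C=0)
Step 6: empty(B) -> (A=4 B=0 C=0)
Step 7: empty(A) -> (A=0 B=0 C=0)
Step 8: fill(B) -> (A=0 B=9 C=0)

Answer: 0 9 0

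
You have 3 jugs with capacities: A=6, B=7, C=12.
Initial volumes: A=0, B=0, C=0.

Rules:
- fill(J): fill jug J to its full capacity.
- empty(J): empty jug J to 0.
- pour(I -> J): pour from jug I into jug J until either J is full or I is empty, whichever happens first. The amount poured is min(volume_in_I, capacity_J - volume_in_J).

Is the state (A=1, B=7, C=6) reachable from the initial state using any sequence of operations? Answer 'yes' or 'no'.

Answer: yes

Derivation:
BFS from (A=0, B=0, C=0):
  1. fill(B) -> (A=0 B=7 C=0)
  2. pour(B -> A) -> (A=6 B=1 C=0)
  3. pour(A -> C) -> (A=0 B=1 C=6)
  4. pour(B -> A) -> (A=1 B=0 C=6)
  5. fill(B) -> (A=1 B=7 C=6)
Target reached → yes.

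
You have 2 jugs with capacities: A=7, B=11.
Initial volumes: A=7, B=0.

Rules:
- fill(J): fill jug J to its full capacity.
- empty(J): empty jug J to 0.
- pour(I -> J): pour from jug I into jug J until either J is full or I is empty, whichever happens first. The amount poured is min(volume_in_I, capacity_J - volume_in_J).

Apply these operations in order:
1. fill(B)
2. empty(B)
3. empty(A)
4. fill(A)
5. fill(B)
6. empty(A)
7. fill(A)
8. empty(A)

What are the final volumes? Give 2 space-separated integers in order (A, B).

Answer: 0 11

Derivation:
Step 1: fill(B) -> (A=7 B=11)
Step 2: empty(B) -> (A=7 B=0)
Step 3: empty(A) -> (A=0 B=0)
Step 4: fill(A) -> (A=7 B=0)
Step 5: fill(B) -> (A=7 B=11)
Step 6: empty(A) -> (A=0 B=11)
Step 7: fill(A) -> (A=7 B=11)
Step 8: empty(A) -> (A=0 B=11)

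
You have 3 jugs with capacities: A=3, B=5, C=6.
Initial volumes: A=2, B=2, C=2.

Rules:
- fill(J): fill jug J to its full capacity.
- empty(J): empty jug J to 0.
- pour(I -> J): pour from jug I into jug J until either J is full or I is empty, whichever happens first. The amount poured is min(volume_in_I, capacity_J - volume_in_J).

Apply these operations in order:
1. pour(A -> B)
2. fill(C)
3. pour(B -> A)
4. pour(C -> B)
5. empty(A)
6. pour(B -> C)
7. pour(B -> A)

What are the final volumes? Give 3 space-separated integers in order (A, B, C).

Step 1: pour(A -> B) -> (A=0 B=4 C=2)
Step 2: fill(C) -> (A=0 B=4 C=6)
Step 3: pour(B -> A) -> (A=3 B=1 C=6)
Step 4: pour(C -> B) -> (A=3 B=5 C=2)
Step 5: empty(A) -> (A=0 B=5 C=2)
Step 6: pour(B -> C) -> (A=0 B=1 C=6)
Step 7: pour(B -> A) -> (A=1 B=0 C=6)

Answer: 1 0 6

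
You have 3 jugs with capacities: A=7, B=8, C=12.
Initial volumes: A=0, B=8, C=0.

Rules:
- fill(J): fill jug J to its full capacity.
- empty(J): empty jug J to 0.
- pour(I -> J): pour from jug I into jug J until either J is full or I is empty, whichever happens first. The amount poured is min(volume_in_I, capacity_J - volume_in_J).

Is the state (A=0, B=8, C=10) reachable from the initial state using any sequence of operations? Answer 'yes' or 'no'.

BFS from (A=0, B=8, C=0):
  1. fill(C) -> (A=0 B=8 C=12)
  2. pour(C -> A) -> (A=7 B=8 C=5)
  3. empty(A) -> (A=0 B=8 C=5)
  4. pour(C -> A) -> (A=5 B=8 C=0)
  5. fill(C) -> (A=5 B=8 C=12)
  6. pour(C -> A) -> (A=7 B=8 C=10)
  7. empty(A) -> (A=0 B=8 C=10)
Target reached → yes.

Answer: yes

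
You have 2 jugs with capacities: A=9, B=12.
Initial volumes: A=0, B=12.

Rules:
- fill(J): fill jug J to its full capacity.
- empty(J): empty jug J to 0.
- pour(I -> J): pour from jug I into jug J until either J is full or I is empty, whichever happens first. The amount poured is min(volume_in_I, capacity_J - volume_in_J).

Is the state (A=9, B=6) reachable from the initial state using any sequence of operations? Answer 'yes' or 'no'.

BFS from (A=0, B=12):
  1. pour(B -> A) -> (A=9 B=3)
  2. empty(A) -> (A=0 B=3)
  3. pour(B -> A) -> (A=3 B=0)
  4. fill(B) -> (A=3 B=12)
  5. pour(B -> A) -> (A=9 B=6)
Target reached → yes.

Answer: yes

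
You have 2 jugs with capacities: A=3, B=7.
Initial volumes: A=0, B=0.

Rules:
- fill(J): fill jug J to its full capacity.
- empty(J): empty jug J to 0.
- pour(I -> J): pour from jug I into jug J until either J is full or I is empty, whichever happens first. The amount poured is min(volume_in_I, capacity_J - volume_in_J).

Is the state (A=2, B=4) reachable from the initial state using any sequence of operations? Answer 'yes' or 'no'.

BFS explored all 20 reachable states.
Reachable set includes: (0,0), (0,1), (0,2), (0,3), (0,4), (0,5), (0,6), (0,7), (1,0), (1,7), (2,0), (2,7) ...
Target (A=2, B=4) not in reachable set → no.

Answer: no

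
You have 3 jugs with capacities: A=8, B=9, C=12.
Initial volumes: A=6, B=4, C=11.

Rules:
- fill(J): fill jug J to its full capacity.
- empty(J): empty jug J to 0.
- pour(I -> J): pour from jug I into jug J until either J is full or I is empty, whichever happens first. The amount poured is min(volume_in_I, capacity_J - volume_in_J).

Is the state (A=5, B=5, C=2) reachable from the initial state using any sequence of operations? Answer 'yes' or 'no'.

BFS explored all 555 reachable states.
Reachable set includes: (0,0,0), (0,0,1), (0,0,2), (0,0,3), (0,0,4), (0,0,5), (0,0,6), (0,0,7), (0,0,8), (0,0,9), (0,0,10), (0,0,11) ...
Target (A=5, B=5, C=2) not in reachable set → no.

Answer: no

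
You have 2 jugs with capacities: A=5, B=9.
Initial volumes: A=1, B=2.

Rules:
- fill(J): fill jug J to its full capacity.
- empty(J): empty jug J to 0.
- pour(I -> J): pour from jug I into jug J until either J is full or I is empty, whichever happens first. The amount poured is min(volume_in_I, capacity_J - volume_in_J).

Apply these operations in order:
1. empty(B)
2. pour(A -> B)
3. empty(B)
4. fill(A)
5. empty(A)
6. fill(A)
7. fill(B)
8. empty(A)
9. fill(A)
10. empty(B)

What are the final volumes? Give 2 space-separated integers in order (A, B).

Answer: 5 0

Derivation:
Step 1: empty(B) -> (A=1 B=0)
Step 2: pour(A -> B) -> (A=0 B=1)
Step 3: empty(B) -> (A=0 B=0)
Step 4: fill(A) -> (A=5 B=0)
Step 5: empty(A) -> (A=0 B=0)
Step 6: fill(A) -> (A=5 B=0)
Step 7: fill(B) -> (A=5 B=9)
Step 8: empty(A) -> (A=0 B=9)
Step 9: fill(A) -> (A=5 B=9)
Step 10: empty(B) -> (A=5 B=0)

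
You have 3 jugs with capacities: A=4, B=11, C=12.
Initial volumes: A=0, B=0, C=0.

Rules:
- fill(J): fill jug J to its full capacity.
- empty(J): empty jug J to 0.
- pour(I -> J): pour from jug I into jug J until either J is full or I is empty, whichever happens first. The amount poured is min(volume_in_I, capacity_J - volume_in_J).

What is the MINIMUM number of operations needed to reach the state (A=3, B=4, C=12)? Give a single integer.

Answer: 6

Derivation:
BFS from (A=0, B=0, C=0). One shortest path:
  1. fill(A) -> (A=4 B=0 C=0)
  2. fill(B) -> (A=4 B=11 C=0)
  3. pour(B -> C) -> (A=4 B=0 C=11)
  4. pour(A -> B) -> (A=0 B=4 C=11)
  5. fill(A) -> (A=4 B=4 C=11)
  6. pour(A -> C) -> (A=3 B=4 C=12)
Reached target in 6 moves.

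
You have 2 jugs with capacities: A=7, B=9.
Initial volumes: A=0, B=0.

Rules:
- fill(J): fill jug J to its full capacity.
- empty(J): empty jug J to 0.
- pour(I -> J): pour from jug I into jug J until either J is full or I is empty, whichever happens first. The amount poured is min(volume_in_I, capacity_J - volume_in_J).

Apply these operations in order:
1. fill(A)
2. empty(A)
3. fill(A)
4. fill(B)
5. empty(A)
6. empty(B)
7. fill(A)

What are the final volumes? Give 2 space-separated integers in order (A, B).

Answer: 7 0

Derivation:
Step 1: fill(A) -> (A=7 B=0)
Step 2: empty(A) -> (A=0 B=0)
Step 3: fill(A) -> (A=7 B=0)
Step 4: fill(B) -> (A=7 B=9)
Step 5: empty(A) -> (A=0 B=9)
Step 6: empty(B) -> (A=0 B=0)
Step 7: fill(A) -> (A=7 B=0)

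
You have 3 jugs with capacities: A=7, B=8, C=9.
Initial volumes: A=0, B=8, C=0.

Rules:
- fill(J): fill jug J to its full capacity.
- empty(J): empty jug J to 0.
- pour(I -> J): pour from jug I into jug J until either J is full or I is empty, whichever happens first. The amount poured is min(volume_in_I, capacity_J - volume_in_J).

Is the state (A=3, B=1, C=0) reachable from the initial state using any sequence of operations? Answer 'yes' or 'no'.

Answer: yes

Derivation:
BFS from (A=0, B=8, C=0):
  1. fill(A) -> (A=7 B=8 C=0)
  2. pour(A -> C) -> (A=0 B=8 C=7)
  3. fill(A) -> (A=7 B=8 C=7)
  4. pour(A -> C) -> (A=5 B=8 C=9)
  5. empty(C) -> (A=5 B=8 C=0)
  6. pour(A -> C) -> (A=0 B=8 C=5)
  7. pour(B -> A) -> (A=7 B=1 C=5)
  8. pour(A -> C) -> (A=3 B=1 C=9)
  9. empty(C) -> (A=3 B=1 C=0)
Target reached → yes.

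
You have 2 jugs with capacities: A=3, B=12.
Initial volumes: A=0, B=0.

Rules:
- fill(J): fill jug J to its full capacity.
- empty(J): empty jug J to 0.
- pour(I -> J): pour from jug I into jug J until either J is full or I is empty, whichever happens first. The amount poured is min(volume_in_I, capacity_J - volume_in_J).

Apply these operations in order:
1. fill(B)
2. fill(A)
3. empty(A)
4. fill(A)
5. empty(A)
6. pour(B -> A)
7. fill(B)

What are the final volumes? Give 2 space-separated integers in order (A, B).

Answer: 3 12

Derivation:
Step 1: fill(B) -> (A=0 B=12)
Step 2: fill(A) -> (A=3 B=12)
Step 3: empty(A) -> (A=0 B=12)
Step 4: fill(A) -> (A=3 B=12)
Step 5: empty(A) -> (A=0 B=12)
Step 6: pour(B -> A) -> (A=3 B=9)
Step 7: fill(B) -> (A=3 B=12)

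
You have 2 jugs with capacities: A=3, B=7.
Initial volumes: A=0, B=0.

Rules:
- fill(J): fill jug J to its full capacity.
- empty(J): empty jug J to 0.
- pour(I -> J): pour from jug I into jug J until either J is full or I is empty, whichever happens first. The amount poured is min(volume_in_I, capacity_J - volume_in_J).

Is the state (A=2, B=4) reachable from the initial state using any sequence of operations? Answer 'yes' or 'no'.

Answer: no

Derivation:
BFS explored all 20 reachable states.
Reachable set includes: (0,0), (0,1), (0,2), (0,3), (0,4), (0,5), (0,6), (0,7), (1,0), (1,7), (2,0), (2,7) ...
Target (A=2, B=4) not in reachable set → no.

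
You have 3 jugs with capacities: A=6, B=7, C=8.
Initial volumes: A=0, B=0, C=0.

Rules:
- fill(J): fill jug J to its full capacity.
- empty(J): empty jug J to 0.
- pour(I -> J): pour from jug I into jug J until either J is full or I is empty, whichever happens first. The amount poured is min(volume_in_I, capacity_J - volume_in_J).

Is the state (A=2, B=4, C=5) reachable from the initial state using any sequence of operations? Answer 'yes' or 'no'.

BFS explored all 294 reachable states.
Reachable set includes: (0,0,0), (0,0,1), (0,0,2), (0,0,3), (0,0,4), (0,0,5), (0,0,6), (0,0,7), (0,0,8), (0,1,0), (0,1,1), (0,1,2) ...
Target (A=2, B=4, C=5) not in reachable set → no.

Answer: no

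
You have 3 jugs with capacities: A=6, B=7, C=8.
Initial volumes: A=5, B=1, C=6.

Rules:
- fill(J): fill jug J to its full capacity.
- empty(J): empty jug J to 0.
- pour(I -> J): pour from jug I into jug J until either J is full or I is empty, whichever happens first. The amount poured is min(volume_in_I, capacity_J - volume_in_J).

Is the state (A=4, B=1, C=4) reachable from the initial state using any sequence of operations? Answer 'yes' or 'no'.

Answer: no

Derivation:
BFS explored all 295 reachable states.
Reachable set includes: (0,0,0), (0,0,1), (0,0,2), (0,0,3), (0,0,4), (0,0,5), (0,0,6), (0,0,7), (0,0,8), (0,1,0), (0,1,1), (0,1,2) ...
Target (A=4, B=1, C=4) not in reachable set → no.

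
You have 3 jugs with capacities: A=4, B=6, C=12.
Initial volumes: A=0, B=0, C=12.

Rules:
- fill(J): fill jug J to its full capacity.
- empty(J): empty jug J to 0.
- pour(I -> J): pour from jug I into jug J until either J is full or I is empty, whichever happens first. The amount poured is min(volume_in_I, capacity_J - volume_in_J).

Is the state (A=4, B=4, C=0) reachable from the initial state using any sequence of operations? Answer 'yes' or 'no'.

BFS from (A=0, B=0, C=12):
  1. fill(A) -> (A=4 B=0 C=12)
  2. empty(C) -> (A=4 B=0 C=0)
  3. pour(A -> B) -> (A=0 B=4 C=0)
  4. fill(A) -> (A=4 B=4 C=0)
Target reached → yes.

Answer: yes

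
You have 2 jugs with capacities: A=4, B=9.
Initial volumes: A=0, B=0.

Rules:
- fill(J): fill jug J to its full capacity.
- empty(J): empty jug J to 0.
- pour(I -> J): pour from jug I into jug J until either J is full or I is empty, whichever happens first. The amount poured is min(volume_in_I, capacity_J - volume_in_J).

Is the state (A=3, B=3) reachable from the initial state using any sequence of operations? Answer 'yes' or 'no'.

Answer: no

Derivation:
BFS explored all 26 reachable states.
Reachable set includes: (0,0), (0,1), (0,2), (0,3), (0,4), (0,5), (0,6), (0,7), (0,8), (0,9), (1,0), (1,9) ...
Target (A=3, B=3) not in reachable set → no.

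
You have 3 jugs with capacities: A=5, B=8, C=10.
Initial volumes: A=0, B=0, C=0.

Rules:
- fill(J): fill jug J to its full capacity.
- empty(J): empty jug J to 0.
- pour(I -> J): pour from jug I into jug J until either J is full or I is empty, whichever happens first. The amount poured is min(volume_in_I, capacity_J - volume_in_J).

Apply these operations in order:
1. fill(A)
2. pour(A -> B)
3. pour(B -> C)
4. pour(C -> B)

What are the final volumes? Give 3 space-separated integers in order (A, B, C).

Answer: 0 5 0

Derivation:
Step 1: fill(A) -> (A=5 B=0 C=0)
Step 2: pour(A -> B) -> (A=0 B=5 C=0)
Step 3: pour(B -> C) -> (A=0 B=0 C=5)
Step 4: pour(C -> B) -> (A=0 B=5 C=0)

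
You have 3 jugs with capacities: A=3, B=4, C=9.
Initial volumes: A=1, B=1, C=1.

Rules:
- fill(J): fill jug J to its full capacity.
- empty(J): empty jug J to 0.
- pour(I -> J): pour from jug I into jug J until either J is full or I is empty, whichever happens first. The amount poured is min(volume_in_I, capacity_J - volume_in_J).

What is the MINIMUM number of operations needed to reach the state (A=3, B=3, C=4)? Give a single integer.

Answer: 5

Derivation:
BFS from (A=1, B=1, C=1). One shortest path:
  1. fill(B) -> (A=1 B=4 C=1)
  2. pour(C -> A) -> (A=2 B=4 C=0)
  3. pour(B -> C) -> (A=2 B=0 C=4)
  4. fill(B) -> (A=2 B=4 C=4)
  5. pour(B -> A) -> (A=3 B=3 C=4)
Reached target in 5 moves.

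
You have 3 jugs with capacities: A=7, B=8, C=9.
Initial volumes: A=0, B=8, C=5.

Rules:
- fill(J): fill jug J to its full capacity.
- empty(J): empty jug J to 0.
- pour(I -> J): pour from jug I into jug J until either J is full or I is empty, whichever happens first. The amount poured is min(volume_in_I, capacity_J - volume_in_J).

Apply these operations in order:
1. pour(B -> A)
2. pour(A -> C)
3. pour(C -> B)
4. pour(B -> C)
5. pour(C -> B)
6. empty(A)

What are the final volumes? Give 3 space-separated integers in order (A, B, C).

Answer: 0 8 2

Derivation:
Step 1: pour(B -> A) -> (A=7 B=1 C=5)
Step 2: pour(A -> C) -> (A=3 B=1 C=9)
Step 3: pour(C -> B) -> (A=3 B=8 C=2)
Step 4: pour(B -> C) -> (A=3 B=1 C=9)
Step 5: pour(C -> B) -> (A=3 B=8 C=2)
Step 6: empty(A) -> (A=0 B=8 C=2)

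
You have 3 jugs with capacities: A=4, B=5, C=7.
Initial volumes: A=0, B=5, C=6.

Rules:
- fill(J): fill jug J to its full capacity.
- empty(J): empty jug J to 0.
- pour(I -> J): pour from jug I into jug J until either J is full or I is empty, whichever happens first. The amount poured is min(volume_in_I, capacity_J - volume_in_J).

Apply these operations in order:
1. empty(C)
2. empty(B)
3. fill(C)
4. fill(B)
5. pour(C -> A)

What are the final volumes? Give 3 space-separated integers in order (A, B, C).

Step 1: empty(C) -> (A=0 B=5 C=0)
Step 2: empty(B) -> (A=0 B=0 C=0)
Step 3: fill(C) -> (A=0 B=0 C=7)
Step 4: fill(B) -> (A=0 B=5 C=7)
Step 5: pour(C -> A) -> (A=4 B=5 C=3)

Answer: 4 5 3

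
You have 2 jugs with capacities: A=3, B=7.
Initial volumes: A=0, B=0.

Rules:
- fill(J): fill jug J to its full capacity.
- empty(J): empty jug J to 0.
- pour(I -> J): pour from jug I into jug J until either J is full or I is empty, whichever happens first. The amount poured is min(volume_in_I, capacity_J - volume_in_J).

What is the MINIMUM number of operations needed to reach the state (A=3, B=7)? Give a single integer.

BFS from (A=0, B=0). One shortest path:
  1. fill(A) -> (A=3 B=0)
  2. fill(B) -> (A=3 B=7)
Reached target in 2 moves.

Answer: 2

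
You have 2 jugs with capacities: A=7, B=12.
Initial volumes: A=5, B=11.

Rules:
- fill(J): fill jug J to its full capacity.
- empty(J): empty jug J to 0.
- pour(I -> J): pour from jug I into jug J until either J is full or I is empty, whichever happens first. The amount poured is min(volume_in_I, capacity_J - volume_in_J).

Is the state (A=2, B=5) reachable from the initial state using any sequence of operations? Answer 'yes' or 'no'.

BFS explored all 39 reachable states.
Reachable set includes: (0,0), (0,1), (0,2), (0,3), (0,4), (0,5), (0,6), (0,7), (0,8), (0,9), (0,10), (0,11) ...
Target (A=2, B=5) not in reachable set → no.

Answer: no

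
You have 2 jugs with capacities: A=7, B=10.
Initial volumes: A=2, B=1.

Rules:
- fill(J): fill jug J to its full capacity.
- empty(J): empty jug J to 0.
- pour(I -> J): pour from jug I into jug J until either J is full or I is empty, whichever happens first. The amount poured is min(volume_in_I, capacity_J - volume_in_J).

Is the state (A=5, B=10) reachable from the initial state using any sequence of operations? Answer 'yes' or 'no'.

BFS from (A=2, B=1):
  1. fill(A) -> (A=7 B=1)
  2. pour(A -> B) -> (A=0 B=8)
  3. fill(A) -> (A=7 B=8)
  4. pour(A -> B) -> (A=5 B=10)
Target reached → yes.

Answer: yes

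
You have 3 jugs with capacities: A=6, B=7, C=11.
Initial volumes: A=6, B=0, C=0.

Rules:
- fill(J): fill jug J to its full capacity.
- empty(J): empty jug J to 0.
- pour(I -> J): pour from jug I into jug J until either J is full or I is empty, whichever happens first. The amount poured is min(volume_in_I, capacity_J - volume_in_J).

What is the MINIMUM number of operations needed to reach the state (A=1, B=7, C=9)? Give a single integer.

BFS from (A=6, B=0, C=0). One shortest path:
  1. empty(A) -> (A=0 B=0 C=0)
  2. fill(C) -> (A=0 B=0 C=11)
  3. pour(C -> A) -> (A=6 B=0 C=5)
  4. pour(C -> B) -> (A=6 B=5 C=0)
  5. pour(A -> C) -> (A=0 B=5 C=6)
  6. fill(A) -> (A=6 B=5 C=6)
  7. pour(A -> C) -> (A=1 B=5 C=11)
  8. pour(C -> B) -> (A=1 B=7 C=9)
Reached target in 8 moves.

Answer: 8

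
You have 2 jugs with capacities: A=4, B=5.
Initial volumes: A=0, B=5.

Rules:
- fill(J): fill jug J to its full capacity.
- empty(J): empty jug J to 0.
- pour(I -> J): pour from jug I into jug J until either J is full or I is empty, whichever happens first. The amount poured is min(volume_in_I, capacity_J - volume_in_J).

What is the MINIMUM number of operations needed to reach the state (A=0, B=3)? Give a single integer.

Answer: 7

Derivation:
BFS from (A=0, B=5). One shortest path:
  1. fill(A) -> (A=4 B=5)
  2. empty(B) -> (A=4 B=0)
  3. pour(A -> B) -> (A=0 B=4)
  4. fill(A) -> (A=4 B=4)
  5. pour(A -> B) -> (A=3 B=5)
  6. empty(B) -> (A=3 B=0)
  7. pour(A -> B) -> (A=0 B=3)
Reached target in 7 moves.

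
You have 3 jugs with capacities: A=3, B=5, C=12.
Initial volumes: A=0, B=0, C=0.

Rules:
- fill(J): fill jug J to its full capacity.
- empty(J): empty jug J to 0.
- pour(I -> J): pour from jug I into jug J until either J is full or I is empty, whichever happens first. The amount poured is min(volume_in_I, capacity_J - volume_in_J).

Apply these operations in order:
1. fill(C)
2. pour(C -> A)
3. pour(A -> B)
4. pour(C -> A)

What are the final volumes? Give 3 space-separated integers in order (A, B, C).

Answer: 3 3 6

Derivation:
Step 1: fill(C) -> (A=0 B=0 C=12)
Step 2: pour(C -> A) -> (A=3 B=0 C=9)
Step 3: pour(A -> B) -> (A=0 B=3 C=9)
Step 4: pour(C -> A) -> (A=3 B=3 C=6)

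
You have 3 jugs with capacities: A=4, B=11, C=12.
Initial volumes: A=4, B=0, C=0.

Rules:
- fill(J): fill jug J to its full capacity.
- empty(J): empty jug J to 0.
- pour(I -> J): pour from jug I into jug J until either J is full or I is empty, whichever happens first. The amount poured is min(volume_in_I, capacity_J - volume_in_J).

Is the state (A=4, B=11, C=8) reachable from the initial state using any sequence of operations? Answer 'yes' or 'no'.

BFS from (A=4, B=0, C=0):
  1. empty(A) -> (A=0 B=0 C=0)
  2. fill(B) -> (A=0 B=11 C=0)
  3. fill(C) -> (A=0 B=11 C=12)
  4. pour(C -> A) -> (A=4 B=11 C=8)
Target reached → yes.

Answer: yes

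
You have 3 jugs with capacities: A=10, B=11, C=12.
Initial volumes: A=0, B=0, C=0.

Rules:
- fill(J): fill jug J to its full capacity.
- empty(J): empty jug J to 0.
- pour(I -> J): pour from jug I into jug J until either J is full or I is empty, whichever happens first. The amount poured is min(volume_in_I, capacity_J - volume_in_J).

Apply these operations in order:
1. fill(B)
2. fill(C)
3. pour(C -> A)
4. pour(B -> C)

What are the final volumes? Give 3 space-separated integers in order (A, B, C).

Step 1: fill(B) -> (A=0 B=11 C=0)
Step 2: fill(C) -> (A=0 B=11 C=12)
Step 3: pour(C -> A) -> (A=10 B=11 C=2)
Step 4: pour(B -> C) -> (A=10 B=1 C=12)

Answer: 10 1 12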